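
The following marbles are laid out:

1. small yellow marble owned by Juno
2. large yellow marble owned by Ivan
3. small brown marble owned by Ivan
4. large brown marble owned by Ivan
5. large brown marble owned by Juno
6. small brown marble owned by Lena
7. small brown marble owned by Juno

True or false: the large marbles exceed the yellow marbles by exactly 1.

True

|large marbles| = 3.
|yellow marbles| = 2.
The claim requires 3 − 2 (= 1) to equal 1, which holds.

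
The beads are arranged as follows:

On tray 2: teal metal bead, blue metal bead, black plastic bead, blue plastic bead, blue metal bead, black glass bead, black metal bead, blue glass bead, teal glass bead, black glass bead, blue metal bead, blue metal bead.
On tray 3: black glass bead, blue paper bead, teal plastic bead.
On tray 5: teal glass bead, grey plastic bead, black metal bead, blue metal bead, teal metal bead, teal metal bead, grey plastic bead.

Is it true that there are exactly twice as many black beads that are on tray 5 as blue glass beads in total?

False

There is 1 black bead on tray 5.
There is 1 blue glass bead.
The claim requires 1 = 2 × 1 = 2, which does not hold.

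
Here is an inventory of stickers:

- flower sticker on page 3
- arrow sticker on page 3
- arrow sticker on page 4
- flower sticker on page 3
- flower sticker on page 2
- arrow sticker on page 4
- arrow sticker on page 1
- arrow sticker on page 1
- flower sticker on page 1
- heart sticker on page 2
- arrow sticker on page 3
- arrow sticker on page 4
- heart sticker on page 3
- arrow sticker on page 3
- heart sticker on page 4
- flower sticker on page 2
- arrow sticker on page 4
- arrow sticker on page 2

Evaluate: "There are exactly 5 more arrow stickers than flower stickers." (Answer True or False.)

arrow stickers: 10.
flower stickers: 5.
The claim requires 10 − 5 (= 5) to equal 5, which holds.

True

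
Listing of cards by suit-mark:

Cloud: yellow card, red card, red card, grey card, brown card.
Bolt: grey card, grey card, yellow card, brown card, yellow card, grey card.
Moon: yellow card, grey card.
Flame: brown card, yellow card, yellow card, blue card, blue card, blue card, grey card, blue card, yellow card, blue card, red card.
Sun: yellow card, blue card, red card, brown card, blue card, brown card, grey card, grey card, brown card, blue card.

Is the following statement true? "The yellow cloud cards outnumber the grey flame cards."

yellow cloud cards: 1.
grey flame cards: 1.
The claim requires 1 > 1, which does not hold.

False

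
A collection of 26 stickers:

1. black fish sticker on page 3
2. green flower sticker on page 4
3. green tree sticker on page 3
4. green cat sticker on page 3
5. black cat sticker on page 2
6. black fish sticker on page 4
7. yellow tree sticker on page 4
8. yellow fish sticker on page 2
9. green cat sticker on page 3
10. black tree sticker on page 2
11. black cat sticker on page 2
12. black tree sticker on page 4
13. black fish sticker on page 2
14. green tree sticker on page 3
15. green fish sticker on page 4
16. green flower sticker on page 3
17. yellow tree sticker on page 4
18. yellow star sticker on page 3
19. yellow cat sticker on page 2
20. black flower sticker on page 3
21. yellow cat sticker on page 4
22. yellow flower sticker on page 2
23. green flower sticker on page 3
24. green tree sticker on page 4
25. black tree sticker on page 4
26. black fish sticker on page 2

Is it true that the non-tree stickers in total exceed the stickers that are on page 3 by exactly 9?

non-tree stickers: 18.
stickers on page 3: 9.
The claim requires 18 − 9 (= 9) to equal 9, which holds.

True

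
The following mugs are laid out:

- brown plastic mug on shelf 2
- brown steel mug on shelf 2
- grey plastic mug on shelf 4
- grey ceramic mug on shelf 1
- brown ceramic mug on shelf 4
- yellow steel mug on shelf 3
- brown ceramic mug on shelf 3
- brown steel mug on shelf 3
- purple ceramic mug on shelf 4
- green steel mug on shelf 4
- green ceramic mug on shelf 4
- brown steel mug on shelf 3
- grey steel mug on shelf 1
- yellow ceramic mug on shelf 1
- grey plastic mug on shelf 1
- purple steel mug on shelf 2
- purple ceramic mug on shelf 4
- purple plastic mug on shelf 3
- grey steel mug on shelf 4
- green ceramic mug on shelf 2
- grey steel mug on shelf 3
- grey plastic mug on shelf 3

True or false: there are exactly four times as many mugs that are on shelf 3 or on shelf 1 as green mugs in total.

mugs on shelf 3 or on shelf 1: 11.
green mugs: 3.
The claim requires 11 = 4 × 3 = 12, which does not hold.

False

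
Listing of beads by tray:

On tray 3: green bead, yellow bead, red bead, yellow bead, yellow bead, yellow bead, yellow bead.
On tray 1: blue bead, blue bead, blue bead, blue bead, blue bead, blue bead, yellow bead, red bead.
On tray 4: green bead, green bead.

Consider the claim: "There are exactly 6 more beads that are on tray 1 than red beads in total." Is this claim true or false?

True

beads on tray 1: 8.
red beads: 2.
The claim requires 8 − 2 (= 6) to equal 6, which holds.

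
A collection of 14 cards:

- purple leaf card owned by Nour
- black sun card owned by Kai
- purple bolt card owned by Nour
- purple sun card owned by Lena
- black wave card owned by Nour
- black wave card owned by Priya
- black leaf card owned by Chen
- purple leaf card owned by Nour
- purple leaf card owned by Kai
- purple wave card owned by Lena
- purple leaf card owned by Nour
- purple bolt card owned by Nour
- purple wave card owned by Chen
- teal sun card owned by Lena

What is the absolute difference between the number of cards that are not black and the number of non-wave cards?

cards that are not black: 10. non-wave cards: 10.
|10 − 10| = 10 − 10 = 0.

0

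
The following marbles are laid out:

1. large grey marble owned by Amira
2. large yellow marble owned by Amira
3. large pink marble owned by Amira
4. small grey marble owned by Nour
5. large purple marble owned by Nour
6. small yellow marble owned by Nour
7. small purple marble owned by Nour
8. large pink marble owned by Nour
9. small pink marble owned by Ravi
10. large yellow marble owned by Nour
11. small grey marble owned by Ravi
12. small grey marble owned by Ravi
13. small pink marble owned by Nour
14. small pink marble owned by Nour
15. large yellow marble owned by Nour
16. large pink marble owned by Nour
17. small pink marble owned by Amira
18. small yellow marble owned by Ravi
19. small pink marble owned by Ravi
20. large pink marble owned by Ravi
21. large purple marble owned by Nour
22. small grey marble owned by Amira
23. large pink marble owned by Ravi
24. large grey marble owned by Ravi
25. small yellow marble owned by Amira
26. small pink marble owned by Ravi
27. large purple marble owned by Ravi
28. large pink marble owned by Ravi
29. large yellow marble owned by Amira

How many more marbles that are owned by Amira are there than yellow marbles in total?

marbles owned by Amira: 7.
yellow marbles: 7.
7 − 7 = 0.

0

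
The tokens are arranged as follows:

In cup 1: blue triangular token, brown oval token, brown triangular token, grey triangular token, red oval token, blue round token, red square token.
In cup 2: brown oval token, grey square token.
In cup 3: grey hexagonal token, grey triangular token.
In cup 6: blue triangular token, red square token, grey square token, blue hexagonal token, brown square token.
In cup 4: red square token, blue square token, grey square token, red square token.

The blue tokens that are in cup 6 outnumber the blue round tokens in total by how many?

1

blue tokens in cup 6: 2.
blue round tokens: 1.
2 − 1 = 1.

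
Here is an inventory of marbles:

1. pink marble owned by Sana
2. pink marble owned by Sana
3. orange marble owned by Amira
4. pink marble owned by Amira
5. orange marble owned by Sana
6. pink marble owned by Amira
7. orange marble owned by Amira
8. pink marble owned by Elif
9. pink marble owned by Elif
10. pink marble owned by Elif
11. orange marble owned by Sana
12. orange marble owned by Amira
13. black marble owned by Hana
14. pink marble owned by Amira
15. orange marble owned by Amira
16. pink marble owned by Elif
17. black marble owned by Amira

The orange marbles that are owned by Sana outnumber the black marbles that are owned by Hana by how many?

orange marbles owned by Sana: 2.
black marbles owned by Hana: 1.
2 − 1 = 1.

1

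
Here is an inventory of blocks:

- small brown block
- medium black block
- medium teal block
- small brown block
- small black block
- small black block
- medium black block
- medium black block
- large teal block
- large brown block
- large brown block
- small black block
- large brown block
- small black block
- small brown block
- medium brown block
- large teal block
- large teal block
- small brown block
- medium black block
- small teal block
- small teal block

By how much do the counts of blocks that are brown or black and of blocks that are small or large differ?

0

blocks that are brown or black: 16. blocks that are small or large: 16.
|16 − 16| = 16 − 16 = 0.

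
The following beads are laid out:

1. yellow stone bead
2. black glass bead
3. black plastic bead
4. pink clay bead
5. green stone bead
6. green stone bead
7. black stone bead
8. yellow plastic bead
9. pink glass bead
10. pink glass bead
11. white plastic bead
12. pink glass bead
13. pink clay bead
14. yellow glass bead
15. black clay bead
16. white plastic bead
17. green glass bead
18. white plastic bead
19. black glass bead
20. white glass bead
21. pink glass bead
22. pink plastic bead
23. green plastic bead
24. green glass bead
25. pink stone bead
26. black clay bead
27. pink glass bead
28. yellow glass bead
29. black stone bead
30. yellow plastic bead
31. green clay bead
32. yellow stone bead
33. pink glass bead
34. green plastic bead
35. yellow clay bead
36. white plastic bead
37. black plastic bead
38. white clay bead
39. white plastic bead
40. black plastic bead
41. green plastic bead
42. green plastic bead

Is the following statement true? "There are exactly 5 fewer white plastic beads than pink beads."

True

white plastic beads: 5.
pink beads: 10.
The claim requires 10 − 5 (= 5) to equal 5, which holds.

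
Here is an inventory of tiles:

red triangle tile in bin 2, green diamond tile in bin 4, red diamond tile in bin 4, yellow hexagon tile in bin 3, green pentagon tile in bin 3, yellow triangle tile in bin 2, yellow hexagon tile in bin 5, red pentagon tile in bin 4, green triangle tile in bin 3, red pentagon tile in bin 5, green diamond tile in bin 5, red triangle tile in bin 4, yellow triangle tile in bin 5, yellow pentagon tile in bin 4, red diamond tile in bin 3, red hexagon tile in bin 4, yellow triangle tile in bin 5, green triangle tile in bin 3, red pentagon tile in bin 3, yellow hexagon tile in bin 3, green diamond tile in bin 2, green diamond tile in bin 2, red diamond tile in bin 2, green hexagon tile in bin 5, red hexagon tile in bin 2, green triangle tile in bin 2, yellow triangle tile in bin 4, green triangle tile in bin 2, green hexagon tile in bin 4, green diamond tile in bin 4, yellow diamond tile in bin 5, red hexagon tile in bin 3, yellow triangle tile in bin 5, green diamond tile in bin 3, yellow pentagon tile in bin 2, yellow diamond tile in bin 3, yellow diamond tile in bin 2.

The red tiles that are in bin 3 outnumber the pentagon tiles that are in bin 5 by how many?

2

red tiles in bin 3: 3.
pentagon tiles in bin 5: 1.
3 − 1 = 2.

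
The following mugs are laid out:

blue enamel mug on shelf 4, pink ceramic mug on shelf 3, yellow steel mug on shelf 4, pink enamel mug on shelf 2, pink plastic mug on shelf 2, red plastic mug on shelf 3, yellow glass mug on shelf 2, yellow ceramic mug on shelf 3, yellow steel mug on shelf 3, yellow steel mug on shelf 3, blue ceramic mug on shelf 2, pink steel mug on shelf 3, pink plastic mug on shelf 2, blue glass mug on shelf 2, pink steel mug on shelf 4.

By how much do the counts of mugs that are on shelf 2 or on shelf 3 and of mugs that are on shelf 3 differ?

6

mugs on shelf 2 or on shelf 3: 12. mugs on shelf 3: 6.
|12 − 6| = 12 − 6 = 6.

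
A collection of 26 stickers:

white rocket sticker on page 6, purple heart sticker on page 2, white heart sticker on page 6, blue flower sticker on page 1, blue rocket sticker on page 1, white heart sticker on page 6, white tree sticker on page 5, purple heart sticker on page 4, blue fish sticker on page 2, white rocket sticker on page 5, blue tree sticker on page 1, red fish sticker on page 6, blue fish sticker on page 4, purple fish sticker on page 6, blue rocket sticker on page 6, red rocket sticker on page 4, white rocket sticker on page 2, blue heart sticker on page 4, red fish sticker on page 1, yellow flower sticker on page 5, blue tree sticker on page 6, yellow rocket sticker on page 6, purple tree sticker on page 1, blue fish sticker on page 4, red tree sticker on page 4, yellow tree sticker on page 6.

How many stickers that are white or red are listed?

10

red: 4; white: 6; together 4 + 6 = 10.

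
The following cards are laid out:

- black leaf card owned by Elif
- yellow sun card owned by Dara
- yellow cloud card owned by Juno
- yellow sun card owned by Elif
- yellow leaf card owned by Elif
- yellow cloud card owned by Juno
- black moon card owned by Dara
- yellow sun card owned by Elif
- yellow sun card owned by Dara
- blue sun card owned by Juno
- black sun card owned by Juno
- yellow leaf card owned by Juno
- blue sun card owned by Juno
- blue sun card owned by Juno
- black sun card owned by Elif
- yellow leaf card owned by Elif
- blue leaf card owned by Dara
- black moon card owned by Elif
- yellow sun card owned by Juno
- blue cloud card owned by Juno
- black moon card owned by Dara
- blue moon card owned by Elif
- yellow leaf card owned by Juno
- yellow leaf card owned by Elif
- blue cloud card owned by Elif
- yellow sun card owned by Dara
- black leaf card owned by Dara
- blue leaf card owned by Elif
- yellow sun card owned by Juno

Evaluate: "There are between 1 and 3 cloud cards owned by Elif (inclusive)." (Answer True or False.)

True

cloud cards owned by Elif: 1.
The claim requires 1 ≤ 1 ≤ 3, which holds.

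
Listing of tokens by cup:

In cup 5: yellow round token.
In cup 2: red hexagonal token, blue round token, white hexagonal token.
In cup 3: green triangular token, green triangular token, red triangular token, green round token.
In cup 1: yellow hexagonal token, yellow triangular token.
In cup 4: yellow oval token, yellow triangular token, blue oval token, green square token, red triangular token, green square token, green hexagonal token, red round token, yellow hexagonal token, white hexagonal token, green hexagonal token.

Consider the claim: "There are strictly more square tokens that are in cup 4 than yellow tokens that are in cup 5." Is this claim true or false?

|square tokens in cup 4| = 2.
|yellow tokens in cup 5| = 1.
The claim requires 2 > 1, which holds.

True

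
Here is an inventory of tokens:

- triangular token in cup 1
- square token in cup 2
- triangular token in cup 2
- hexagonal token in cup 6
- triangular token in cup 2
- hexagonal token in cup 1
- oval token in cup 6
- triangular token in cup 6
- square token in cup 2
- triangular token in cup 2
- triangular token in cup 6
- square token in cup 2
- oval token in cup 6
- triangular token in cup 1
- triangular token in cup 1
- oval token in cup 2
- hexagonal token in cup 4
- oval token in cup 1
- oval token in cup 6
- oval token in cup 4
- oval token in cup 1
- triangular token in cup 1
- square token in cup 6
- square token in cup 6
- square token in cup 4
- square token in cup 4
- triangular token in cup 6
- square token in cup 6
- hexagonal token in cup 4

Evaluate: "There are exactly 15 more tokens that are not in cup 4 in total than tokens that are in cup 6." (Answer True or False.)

tokens that are not in cup 4: 24.
tokens in cup 6: 10.
The claim requires 24 − 10 (= 14) to equal 15, which does not hold.

False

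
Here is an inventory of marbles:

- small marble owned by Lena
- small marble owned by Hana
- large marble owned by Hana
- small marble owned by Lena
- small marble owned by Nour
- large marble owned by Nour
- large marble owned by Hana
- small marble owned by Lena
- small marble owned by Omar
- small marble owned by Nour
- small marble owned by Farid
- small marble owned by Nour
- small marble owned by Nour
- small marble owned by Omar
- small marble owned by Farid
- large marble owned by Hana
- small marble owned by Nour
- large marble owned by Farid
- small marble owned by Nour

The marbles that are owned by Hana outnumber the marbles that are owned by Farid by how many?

marbles owned by Hana: 4.
marbles owned by Farid: 3.
4 − 3 = 1.

1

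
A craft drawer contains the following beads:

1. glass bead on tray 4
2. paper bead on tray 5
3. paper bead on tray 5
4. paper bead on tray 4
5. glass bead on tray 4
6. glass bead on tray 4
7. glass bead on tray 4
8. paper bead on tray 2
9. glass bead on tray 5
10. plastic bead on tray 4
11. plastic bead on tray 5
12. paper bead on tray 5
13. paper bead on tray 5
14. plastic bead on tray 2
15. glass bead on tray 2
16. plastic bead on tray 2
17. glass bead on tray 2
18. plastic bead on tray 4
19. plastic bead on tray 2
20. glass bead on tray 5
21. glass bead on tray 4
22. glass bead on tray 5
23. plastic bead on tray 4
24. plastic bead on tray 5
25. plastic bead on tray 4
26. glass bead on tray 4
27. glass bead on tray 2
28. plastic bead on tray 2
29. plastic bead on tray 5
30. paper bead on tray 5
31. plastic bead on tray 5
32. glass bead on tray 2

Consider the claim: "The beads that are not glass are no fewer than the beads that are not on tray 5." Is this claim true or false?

False

beads that are not glass: 19.
beads that are not on tray 5: 20.
The claim requires 19 ≥ 20, which does not hold.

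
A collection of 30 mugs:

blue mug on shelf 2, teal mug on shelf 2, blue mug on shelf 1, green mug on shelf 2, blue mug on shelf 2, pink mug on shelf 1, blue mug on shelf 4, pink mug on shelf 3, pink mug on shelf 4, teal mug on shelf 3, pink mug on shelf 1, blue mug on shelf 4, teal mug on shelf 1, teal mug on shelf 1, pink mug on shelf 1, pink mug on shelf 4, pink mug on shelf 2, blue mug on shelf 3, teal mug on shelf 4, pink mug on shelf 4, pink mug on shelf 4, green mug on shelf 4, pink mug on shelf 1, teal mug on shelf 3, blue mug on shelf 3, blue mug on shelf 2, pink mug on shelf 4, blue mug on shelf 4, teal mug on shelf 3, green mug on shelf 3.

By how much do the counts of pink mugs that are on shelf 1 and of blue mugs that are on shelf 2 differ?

pink mugs on shelf 1: 4. blue mugs on shelf 2: 3.
|4 − 3| = 4 − 3 = 1.

1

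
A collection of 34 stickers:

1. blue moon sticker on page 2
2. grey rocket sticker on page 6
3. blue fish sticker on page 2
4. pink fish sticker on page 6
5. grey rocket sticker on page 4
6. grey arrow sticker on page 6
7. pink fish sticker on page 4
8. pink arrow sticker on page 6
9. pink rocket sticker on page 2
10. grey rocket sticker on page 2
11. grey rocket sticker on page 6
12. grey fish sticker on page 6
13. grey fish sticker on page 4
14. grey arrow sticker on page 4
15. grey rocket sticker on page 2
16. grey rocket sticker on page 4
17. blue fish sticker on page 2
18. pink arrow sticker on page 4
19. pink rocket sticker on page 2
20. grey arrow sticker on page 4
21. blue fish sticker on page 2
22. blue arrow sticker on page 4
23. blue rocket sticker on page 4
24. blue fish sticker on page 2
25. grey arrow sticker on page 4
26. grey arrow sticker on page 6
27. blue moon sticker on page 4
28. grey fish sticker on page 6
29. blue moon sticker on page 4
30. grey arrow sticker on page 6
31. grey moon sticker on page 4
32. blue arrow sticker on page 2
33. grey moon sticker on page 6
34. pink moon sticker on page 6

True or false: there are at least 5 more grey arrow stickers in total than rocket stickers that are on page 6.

There are 6 grey arrow stickers.
There are 2 rocket stickers on page 6.
The claim requires 6 − 2 = 4 ≥ 5, which does not hold.

False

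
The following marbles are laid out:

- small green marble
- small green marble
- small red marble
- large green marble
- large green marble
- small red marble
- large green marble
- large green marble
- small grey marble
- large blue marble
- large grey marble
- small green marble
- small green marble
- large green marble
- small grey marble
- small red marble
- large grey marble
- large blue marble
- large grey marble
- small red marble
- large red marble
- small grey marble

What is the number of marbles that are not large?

11

Total marbles: 22; with the excluded value: 11; remaining 22 − 11 = 11.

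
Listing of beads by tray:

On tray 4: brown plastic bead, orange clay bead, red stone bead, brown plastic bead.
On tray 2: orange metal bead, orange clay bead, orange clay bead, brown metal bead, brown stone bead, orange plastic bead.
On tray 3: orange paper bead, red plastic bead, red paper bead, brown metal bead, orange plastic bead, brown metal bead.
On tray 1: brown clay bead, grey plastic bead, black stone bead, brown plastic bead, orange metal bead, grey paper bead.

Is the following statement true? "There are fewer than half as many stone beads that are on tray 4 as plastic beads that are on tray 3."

|stone beads on tray 4| = 1.
|plastic beads on tray 3| = 2.
The claim requires 2 × 1 = 2 < 2, which does not hold.

False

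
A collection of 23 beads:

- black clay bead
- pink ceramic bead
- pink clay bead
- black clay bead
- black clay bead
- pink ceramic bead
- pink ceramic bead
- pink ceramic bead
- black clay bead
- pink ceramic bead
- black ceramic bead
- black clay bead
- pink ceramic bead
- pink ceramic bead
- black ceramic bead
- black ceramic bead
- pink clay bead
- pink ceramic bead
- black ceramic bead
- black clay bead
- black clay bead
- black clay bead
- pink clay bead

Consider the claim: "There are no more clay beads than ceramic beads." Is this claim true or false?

True

There are 11 clay beads.
There are 12 ceramic beads.
The claim requires 11 ≤ 12, which holds.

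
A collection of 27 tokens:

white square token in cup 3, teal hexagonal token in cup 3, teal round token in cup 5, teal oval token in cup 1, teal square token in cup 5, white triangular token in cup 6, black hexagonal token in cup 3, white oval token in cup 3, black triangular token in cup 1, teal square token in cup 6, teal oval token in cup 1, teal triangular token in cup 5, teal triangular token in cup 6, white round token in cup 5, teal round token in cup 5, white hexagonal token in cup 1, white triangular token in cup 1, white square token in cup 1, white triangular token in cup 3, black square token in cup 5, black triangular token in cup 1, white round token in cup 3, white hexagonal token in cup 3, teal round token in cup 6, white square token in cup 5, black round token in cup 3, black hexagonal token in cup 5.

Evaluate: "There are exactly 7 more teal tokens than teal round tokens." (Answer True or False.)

|teal tokens| = 10.
|teal round tokens| = 3.
The claim requires 10 − 3 (= 7) to equal 7, which holds.

True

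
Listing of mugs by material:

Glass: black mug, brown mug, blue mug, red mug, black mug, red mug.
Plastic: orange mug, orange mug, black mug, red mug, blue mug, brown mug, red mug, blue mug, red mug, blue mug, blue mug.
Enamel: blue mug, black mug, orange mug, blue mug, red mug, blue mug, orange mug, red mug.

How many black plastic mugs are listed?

1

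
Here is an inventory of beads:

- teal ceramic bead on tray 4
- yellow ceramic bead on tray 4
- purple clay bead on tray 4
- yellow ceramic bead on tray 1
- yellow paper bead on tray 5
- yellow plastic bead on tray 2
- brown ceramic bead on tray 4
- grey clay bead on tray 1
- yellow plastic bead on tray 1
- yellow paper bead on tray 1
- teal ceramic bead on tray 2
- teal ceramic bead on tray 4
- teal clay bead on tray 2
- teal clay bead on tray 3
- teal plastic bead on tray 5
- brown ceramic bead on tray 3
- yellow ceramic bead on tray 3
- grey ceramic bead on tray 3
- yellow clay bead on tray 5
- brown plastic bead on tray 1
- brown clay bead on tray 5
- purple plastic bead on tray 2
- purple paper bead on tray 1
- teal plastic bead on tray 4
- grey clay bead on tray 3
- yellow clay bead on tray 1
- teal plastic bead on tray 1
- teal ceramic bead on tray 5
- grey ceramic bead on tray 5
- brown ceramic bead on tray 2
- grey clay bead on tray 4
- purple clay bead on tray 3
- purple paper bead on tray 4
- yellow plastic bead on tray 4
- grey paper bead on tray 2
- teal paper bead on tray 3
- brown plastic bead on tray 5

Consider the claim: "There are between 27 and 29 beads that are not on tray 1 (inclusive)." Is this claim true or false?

True

|beads that are not on tray 1| = 29.
The claim requires 27 ≤ 29 ≤ 29, which holds.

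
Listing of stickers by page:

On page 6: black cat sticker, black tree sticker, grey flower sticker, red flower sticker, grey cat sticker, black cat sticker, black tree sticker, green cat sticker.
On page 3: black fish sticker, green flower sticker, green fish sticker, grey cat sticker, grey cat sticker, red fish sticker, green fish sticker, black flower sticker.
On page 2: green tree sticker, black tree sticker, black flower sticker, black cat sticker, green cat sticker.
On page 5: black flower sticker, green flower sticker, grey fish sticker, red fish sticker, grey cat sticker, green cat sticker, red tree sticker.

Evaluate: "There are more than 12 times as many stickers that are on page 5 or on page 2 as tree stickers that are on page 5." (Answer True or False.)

There are 12 stickers on page 5 or on page 2.
There is 1 tree sticker on page 5.
The claim requires 12 > 12 × 1 = 12, which does not hold.

False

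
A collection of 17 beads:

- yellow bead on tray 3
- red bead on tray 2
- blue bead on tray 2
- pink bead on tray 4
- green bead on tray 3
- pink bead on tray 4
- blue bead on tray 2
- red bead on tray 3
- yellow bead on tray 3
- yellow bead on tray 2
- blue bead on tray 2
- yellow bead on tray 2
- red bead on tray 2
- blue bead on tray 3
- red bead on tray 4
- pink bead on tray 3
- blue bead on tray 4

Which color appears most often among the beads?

blue

Counts by color: blue 5, red 4, yellow 4, pink 3, green 1.
The maximum is 5, held uniquely by blue.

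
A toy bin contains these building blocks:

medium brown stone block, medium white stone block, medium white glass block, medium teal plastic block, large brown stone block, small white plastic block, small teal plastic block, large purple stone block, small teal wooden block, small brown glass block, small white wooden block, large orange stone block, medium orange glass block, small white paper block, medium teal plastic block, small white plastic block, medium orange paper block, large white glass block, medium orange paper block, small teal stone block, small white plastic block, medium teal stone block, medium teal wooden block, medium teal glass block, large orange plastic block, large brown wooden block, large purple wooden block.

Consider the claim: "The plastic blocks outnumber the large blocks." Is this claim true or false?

There are 7 plastic blocks.
There are 7 large blocks.
The claim requires 7 > 7, which does not hold.

False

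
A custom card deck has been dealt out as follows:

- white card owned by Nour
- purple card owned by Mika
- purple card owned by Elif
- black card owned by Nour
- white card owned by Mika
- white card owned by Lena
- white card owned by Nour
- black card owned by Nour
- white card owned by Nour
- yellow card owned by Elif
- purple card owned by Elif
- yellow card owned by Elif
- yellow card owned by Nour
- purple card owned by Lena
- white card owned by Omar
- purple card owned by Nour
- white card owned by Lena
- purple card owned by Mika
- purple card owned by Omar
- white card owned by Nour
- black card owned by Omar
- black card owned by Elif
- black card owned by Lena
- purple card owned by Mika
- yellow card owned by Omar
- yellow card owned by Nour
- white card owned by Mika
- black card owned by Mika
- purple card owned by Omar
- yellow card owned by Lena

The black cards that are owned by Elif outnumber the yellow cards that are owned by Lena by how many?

black cards owned by Elif: 1.
yellow cards owned by Lena: 1.
1 − 1 = 0.

0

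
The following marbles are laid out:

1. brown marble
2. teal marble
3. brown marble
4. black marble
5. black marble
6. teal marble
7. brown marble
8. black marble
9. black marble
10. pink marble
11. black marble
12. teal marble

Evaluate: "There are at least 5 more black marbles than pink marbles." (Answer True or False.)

False

black marbles: 5.
pink marbles: 1.
The claim requires 5 − 1 = 4 ≥ 5, which does not hold.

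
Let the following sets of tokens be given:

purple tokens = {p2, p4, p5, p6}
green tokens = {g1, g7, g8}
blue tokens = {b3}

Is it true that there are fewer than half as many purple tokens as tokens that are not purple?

There are 4 purple tokens.
There are 4 tokens that are not purple.
The claim requires 2 × 4 = 8 < 4, which does not hold.

False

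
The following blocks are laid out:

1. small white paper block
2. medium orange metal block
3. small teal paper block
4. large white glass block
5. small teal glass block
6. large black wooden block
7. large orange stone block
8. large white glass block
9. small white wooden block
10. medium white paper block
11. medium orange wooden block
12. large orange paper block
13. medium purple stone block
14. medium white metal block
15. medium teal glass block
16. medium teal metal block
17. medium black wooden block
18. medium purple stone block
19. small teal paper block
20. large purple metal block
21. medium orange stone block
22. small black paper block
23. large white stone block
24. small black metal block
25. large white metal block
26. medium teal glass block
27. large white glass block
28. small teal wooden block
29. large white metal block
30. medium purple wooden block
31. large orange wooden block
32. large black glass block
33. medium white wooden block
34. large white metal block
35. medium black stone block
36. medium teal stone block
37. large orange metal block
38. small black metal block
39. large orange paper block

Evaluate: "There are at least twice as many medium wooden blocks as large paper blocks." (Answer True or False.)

medium wooden blocks: 4.
large paper blocks: 2.
The claim requires 4 ≥ 2 × 2 = 4, which holds.

True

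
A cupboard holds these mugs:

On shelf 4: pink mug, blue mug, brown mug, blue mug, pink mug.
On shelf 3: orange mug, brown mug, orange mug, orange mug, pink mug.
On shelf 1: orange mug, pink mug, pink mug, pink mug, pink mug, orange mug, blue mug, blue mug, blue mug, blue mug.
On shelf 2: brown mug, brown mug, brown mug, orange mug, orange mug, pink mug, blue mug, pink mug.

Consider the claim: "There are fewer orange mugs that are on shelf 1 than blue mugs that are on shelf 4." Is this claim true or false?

False

orange mugs on shelf 1: 2.
blue mugs on shelf 4: 2.
The claim requires 2 < 2, which does not hold.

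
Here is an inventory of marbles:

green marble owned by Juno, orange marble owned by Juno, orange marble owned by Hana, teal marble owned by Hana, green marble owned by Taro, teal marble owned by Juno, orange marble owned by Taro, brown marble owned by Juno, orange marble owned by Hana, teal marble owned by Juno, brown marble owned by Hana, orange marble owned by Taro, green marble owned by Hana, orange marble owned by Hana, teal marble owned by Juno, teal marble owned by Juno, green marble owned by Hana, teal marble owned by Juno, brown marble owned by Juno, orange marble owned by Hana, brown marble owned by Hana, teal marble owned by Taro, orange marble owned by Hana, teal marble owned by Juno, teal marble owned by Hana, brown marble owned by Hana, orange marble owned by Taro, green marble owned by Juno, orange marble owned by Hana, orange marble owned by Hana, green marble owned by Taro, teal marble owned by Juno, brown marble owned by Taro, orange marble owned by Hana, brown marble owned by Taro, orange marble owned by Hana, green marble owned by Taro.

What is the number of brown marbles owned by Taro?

2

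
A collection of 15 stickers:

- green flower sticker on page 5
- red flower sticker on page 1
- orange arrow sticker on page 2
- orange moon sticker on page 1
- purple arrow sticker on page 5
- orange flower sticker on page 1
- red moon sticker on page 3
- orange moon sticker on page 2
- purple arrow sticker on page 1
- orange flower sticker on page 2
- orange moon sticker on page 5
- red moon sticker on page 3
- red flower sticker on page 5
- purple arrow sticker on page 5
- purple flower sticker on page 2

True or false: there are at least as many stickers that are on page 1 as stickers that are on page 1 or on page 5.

False

There are 4 stickers on page 1.
There are 9 stickers on page 1 or on page 5.
The claim requires 4 ≥ 9, which does not hold.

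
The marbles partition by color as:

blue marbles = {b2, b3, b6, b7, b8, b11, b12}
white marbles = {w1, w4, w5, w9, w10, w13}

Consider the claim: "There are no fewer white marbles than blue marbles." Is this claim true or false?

False

white marbles: 6.
blue marbles: 7.
The claim requires 6 ≥ 7, which does not hold.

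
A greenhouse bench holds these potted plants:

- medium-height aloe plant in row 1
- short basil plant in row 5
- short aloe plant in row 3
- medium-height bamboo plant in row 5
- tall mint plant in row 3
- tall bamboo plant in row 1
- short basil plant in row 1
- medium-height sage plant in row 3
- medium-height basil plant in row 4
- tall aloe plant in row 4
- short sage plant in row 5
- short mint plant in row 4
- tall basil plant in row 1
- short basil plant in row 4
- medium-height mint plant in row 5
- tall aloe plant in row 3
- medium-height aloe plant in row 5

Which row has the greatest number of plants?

Counts by row: row 5→5, row 4→4, row 1→4, row 3→4.
The maximum is 5, held uniquely by row 5.

row 5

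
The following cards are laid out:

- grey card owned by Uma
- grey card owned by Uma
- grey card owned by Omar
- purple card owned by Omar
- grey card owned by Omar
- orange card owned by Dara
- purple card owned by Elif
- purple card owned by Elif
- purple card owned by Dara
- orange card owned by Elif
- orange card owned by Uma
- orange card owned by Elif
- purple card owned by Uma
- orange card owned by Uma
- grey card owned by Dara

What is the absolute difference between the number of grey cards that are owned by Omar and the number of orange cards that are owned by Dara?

grey cards owned by Omar: 2. orange cards owned by Dara: 1.
|2 − 1| = 2 − 1 = 1.

1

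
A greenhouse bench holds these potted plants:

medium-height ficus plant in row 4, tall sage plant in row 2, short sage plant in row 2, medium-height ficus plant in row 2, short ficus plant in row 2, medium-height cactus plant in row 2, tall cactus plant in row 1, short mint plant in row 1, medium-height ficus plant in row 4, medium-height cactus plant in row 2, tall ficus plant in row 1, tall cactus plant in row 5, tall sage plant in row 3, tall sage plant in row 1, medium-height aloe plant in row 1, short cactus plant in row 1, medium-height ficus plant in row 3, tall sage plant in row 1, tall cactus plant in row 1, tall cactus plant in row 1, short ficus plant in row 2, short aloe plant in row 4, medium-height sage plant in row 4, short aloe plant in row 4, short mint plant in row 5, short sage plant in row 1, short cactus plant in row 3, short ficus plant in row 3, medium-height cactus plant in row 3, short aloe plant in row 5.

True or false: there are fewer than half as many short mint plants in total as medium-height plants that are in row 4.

|short mint plants| = 2.
|medium-height plants in row 4| = 3.
The claim requires 2 × 2 = 4 < 3, which does not hold.

False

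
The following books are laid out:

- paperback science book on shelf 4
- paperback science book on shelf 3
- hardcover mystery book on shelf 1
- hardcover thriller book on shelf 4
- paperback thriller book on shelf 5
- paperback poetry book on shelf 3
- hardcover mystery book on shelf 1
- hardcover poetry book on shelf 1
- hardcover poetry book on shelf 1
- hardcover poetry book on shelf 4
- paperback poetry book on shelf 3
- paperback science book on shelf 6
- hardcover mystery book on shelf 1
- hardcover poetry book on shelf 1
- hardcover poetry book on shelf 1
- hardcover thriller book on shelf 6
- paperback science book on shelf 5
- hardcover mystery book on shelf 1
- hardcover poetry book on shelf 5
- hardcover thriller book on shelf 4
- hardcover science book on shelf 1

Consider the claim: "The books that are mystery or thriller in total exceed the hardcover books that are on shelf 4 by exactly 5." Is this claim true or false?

books that are mystery or thriller: 8.
hardcover books on shelf 4: 3.
The claim requires 8 − 3 (= 5) to equal 5, which holds.

True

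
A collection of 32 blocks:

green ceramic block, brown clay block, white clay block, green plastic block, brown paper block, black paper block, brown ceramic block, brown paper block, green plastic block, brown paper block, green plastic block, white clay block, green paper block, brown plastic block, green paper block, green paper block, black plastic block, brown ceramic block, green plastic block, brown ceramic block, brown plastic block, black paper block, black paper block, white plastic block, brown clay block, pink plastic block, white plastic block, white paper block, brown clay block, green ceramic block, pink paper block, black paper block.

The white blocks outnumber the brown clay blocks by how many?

white blocks: 5.
brown clay blocks: 3.
5 − 3 = 2.

2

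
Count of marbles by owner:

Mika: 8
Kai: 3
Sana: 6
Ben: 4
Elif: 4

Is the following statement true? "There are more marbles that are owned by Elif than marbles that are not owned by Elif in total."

False

Count of marbles owned by Elif: 4.
Count of marbles that are not owned by Elif: 21.
The claim requires 4 > 21, which does not hold.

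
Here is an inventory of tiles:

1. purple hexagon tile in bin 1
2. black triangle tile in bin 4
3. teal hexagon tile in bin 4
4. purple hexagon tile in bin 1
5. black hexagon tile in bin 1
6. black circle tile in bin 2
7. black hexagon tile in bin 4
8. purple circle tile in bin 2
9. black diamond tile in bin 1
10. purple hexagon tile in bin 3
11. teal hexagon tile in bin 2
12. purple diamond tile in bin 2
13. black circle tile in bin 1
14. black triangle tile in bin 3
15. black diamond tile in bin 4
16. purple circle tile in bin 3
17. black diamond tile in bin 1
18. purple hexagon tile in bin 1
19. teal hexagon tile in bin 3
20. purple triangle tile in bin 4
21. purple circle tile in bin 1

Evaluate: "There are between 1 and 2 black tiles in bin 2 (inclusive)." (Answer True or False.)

True

There is 1 black tile in bin 2.
The claim requires 1 ≤ 1 ≤ 2, which holds.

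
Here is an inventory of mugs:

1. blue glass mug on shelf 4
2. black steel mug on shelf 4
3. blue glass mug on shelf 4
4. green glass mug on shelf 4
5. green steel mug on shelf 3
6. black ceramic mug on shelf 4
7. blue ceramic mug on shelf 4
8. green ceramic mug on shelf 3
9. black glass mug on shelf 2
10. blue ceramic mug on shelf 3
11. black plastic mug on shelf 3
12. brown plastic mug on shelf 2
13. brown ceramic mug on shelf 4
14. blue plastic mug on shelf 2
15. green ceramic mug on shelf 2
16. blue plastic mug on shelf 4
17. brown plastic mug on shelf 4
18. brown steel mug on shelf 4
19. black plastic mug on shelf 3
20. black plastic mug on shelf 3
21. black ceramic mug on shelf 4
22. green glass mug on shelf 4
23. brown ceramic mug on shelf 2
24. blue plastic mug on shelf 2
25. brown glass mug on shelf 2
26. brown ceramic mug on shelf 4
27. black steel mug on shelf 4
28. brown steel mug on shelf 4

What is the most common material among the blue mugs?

plastic

Counts by material (restricted to blue mugs): plastic 3, ceramic 2, glass 2.
The maximum is 3, held uniquely by plastic.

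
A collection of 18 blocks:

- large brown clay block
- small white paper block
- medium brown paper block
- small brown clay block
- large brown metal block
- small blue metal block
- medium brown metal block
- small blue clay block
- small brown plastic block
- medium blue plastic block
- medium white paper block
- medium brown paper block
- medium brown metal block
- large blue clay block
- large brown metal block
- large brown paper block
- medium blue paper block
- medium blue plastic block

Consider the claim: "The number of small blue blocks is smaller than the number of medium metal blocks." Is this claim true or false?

False

small blue blocks: 2.
medium metal blocks: 2.
The claim requires 2 < 2, which does not hold.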